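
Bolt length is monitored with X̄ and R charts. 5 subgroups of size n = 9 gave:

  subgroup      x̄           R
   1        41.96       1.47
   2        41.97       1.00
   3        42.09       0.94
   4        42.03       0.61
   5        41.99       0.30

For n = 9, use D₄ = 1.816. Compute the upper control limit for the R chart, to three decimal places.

1.569

R̄ = (1.47 + 1.00 + 0.94 + 0.61 + 0.30) / 5 = 4.3200 / 5 = 0.8640
UCL_R = D₄·R̄ = 1.816 × 0.8640 = 1.5690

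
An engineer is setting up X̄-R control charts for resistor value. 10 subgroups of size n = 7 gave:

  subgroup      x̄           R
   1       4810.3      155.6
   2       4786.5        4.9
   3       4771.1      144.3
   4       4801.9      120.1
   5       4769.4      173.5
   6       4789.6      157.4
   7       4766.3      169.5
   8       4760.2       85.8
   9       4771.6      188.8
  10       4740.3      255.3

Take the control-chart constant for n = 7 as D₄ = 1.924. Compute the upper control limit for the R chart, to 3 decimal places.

R̄ = (155.6 + 4.9 + 144.3 + 120.1 + 173.5 + 157.4 + 169.5 + 85.8 + 188.8 + 255.3) / 10 = 1455.2000 / 10 = 145.5200
UCL_R = D₄·R̄ = 1.924 × 145.5200 = 279.9805

279.980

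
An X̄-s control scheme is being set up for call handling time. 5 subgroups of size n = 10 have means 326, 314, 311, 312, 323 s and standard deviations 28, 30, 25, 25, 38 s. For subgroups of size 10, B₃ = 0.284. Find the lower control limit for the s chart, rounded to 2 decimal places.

s̄ = (28 + 30 + 25 + 25 + 38) / 5 = 29.2000
LCL_s = B₃·s̄ = 0.284 × 29.2000 = 8.2928

8.29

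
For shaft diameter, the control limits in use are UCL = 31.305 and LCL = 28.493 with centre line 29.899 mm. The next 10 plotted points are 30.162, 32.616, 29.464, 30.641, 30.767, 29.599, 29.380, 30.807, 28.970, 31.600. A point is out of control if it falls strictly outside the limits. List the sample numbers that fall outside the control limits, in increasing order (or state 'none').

Compare each point to [28.493, 31.305]: sample 2 = 32.616 > UCL; sample 10 = 31.600 > UCL.

2, 10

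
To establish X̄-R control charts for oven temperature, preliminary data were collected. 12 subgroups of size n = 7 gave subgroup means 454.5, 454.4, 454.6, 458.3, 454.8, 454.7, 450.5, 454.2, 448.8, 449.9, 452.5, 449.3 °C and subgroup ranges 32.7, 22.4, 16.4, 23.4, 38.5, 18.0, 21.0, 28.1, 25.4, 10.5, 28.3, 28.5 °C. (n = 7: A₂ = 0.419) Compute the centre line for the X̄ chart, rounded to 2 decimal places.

453.04

X̄̄ = (454.5 + 454.4 + 454.6 + 458.3 + 454.8 + 454.7 + 450.5 + 454.2 + 448.8 + 449.9 + 452.5 + 449.3) / 12 = 5436.5000 / 12 = 453.0417
CL = X̄̄ = 453.0417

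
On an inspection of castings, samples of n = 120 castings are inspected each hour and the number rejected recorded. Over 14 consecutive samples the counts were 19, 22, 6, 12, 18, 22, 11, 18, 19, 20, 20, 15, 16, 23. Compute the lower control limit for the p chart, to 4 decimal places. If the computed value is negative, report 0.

0.0475

p̄ = Σdᵢ / (k·n) = 241 / (14 × 120) = 0.14345
LCL = p̄ − 3·√(p̄(1−p̄)/n) = 0.14345 − 3 × 0.03200 = 0.04745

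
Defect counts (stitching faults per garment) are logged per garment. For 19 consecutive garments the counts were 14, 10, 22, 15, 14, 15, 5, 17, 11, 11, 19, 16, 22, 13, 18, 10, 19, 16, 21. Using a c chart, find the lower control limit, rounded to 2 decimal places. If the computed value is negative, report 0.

c̄ = (14 + 10 + 22 + 15 + 14 + 15 + 5 + 17 + 11 + 11 + 19 + 16 + 22 + 13 + 18 + 10 + 19 + 16 + 21) / 19 = 288 / 19 = 15.1579
LCL = c̄ − 3√c̄ = 15.1579 − 3 × 3.8933 = 3.4780

3.48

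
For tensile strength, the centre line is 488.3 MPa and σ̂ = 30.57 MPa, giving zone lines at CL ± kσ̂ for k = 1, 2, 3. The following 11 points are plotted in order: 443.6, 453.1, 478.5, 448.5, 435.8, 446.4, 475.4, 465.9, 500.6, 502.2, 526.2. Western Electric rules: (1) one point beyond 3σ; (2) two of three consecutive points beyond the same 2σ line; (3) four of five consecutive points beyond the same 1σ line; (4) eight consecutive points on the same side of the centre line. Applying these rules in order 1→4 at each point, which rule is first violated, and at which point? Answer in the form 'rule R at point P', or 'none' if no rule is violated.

rule 3 at point 5

Zone of each point (C = within 1σ̂, B = 1σ̂–2σ̂, A = 2σ̂–3σ̂, * = beyond 3σ̂; sign = side of CL): 1:-B, 2:-B, 3:-C, 4:-B, 5:-B, 6:-B, 7:-C, 8:-C, 9:+C, 10:+C, 11:+B
Rule 3 (four of five consecutive points beyond the same 1σ limit) is satisfied at point 5.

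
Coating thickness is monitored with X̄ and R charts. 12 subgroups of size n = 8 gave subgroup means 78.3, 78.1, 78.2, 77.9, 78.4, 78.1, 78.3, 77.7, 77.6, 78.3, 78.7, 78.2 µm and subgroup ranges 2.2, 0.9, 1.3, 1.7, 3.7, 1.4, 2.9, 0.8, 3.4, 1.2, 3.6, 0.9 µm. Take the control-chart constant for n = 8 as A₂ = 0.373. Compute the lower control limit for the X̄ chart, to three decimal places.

77.404

X̄̄ = (78.3 + 78.1 + 78.2 + 77.9 + 78.4 + 78.1 + 78.3 + 77.7 + 77.6 + 78.3 + 78.7 + 78.2) / 12 = 937.8000 / 12 = 78.1500
R̄ = (2.2 + 0.9 + 1.3 + 1.7 + 3.7 + 1.4 + 2.9 + 0.8 + 3.4 + 1.2 + 3.6 + 0.9) / 12 = 24.0000 / 12 = 2.0000
LCL = X̄̄ − A₂·R̄ = 78.1500 − 0.373 × 2.0000 = 77.4040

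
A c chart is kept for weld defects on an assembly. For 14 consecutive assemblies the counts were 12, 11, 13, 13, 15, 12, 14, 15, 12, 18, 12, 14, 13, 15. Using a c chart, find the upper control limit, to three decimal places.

c̄ = (12 + 11 + 13 + 13 + 15 + 12 + 14 + 15 + 12 + 18 + 12 + 14 + 13 + 15) / 14 = 189 / 14 = 13.5000
UCL = c̄ + 3√c̄ = 13.5000 + 3 × √13.5000 = 13.5000 + 3 × 3.6742 = 24.5227

24.523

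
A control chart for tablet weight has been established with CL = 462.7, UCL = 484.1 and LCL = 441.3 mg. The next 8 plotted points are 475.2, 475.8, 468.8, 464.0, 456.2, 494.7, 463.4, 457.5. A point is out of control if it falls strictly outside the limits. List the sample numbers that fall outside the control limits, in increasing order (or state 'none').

6

Compare each point to [441.3, 484.1]: sample 6 = 494.7 > UCL.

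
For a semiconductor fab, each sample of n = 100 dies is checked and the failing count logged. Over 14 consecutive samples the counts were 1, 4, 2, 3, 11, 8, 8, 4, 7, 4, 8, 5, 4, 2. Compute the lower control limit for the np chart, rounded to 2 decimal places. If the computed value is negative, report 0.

p̄ = Σdᵢ / (k·n) = 71 / (14 × 100) = 0.05071
LCL = np̄ − 3·√(np̄(1−p̄)) = 5.0714 − 3 × 2.1941 = -1.5110 → 0 (negative, so LCL = 0)

0.00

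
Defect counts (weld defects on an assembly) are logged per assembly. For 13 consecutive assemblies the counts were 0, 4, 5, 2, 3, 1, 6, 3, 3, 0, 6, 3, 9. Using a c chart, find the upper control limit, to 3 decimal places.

c̄ = (0 + 4 + 5 + 2 + 3 + 1 + 6 + 3 + 3 + 0 + 6 + 3 + 9) / 13 = 45 / 13 = 3.4615
UCL = c̄ + 3√c̄ = 3.4615 + 3 × √3.4615 = 3.4615 + 3 × 1.8605 = 9.0431

9.043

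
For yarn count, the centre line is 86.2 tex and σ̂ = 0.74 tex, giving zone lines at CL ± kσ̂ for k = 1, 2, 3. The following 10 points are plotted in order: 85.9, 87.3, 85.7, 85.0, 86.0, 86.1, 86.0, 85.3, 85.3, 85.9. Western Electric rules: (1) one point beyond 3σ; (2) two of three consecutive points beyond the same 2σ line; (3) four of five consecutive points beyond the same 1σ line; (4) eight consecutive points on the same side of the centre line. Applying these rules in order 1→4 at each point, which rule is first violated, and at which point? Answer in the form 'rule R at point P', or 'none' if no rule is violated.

Zone of each point (C = within 1σ̂, B = 1σ̂–2σ̂, A = 2σ̂–3σ̂, * = beyond 3σ̂; sign = side of CL): 1:-C, 2:+B, 3:-C, 4:-B, 5:-C, 6:-C, 7:-C, 8:-B, 9:-B, 10:-C
Rule 4 (eight consecutive points on the same side of the centre line) is satisfied at point 10.

rule 4 at point 10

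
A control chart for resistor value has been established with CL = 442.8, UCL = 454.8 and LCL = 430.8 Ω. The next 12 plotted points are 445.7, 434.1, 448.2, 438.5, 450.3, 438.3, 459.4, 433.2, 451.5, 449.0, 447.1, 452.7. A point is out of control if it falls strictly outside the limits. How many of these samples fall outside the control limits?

1

Compare each point to [430.8, 454.8]: sample 7 = 459.4 > UCL.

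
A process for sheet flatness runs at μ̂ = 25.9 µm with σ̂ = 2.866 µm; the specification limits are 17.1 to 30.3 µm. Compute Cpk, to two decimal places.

0.51

Cpu = (USL − μ̂) / (3σ̂) = (30.3 − 25.9) / (3 × 2.866) = 0.5117; Cpl = (μ̂ − LSL) / (3σ̂) = (25.9 − 17.1) / (3 × 2.866) = 1.0235; Cpk = min(Cpu, Cpl) = 0.5117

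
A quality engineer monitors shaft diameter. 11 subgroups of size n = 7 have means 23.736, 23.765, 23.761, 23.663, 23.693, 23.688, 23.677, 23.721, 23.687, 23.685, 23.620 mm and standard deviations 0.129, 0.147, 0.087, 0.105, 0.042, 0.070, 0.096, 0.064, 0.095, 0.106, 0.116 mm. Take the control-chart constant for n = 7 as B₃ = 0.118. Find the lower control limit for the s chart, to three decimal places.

s̄ = (0.129 + 0.147 + 0.087 + 0.105 + 0.042 + 0.070 + 0.096 + 0.064 + 0.095 + 0.106 + 0.116) / 11 = 0.0961
LCL_s = B₃·s̄ = 0.118 × 0.0961 = 0.0113

0.011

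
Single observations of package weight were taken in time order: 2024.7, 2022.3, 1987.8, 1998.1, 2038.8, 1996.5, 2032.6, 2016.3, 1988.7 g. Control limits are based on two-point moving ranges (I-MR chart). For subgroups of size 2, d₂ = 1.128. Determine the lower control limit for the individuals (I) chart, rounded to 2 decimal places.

1941.88

X̄ = (2024.7 + 2022.3 + 1987.8 + 1998.1 + 2038.8 + 1996.5 + 2032.6 + 2016.3 + 1988.7) / 9 = 2011.7556
Moving ranges: 2.4, 34.5, 10.3, 40.7, 42.3, 36.1, 16.3, 27.6; M̄R̄ = 210.2000 / 8 = 26.2750
LCL = X̄ − 3·M̄R̄/d₂ = 2011.7556 − 3 × 26.2750 / 1.128 = 1941.8752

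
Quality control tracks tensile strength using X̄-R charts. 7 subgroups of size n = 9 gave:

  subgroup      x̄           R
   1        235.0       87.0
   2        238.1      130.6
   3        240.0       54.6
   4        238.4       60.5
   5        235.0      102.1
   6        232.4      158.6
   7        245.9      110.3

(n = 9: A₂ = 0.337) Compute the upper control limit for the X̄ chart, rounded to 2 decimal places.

271.71

X̄̄ = (235.0 + 238.1 + 240.0 + 238.4 + 235.0 + 232.4 + 245.9) / 7 = 1664.8000 / 7 = 237.8286
R̄ = (87.0 + 130.6 + 54.6 + 60.5 + 102.1 + 158.6 + 110.3) / 7 = 703.7000 / 7 = 100.5286
UCL = X̄̄ + A₂·R̄ = 237.8286 + 0.337 × 100.5286 = 271.7067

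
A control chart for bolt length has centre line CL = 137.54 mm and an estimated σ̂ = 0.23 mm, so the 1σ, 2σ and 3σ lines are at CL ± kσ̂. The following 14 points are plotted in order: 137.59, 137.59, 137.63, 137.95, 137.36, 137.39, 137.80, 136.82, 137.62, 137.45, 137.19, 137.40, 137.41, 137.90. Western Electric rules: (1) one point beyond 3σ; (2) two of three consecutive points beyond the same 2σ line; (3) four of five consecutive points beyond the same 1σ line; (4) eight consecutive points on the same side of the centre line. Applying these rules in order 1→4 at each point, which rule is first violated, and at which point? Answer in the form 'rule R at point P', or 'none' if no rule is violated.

Zone of each point (C = within 1σ̂, B = 1σ̂–2σ̂, A = 2σ̂–3σ̂, * = beyond 3σ̂; sign = side of CL): 1:+C, 2:+C, 3:+C, 4:+B, 5:-C, 6:-C, 7:+B, 8:-*, 9:+C, 10:-C, 11:-B, 12:-C, 13:-C, 14:+B
Rule 1 (one point beyond the 3σ limits) is satisfied at point 8.

rule 1 at point 8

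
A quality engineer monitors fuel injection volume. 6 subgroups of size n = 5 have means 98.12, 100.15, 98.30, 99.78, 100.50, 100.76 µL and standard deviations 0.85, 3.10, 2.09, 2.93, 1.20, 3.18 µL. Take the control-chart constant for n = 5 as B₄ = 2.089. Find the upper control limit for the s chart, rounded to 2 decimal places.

4.65

s̄ = (0.85 + 3.10 + 2.09 + 2.93 + 1.20 + 3.18) / 6 = 2.2250
UCL_s = B₄·s̄ = 2.089 × 2.2250 = 4.6480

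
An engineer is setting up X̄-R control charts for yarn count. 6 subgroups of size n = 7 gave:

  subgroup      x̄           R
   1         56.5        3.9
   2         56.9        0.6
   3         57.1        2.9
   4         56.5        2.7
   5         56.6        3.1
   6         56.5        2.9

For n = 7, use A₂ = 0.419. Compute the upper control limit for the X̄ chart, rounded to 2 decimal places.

X̄̄ = (56.5 + 56.9 + 57.1 + 56.5 + 56.6 + 56.5) / 6 = 340.1000 / 6 = 56.6833
R̄ = (3.9 + 0.6 + 2.9 + 2.7 + 3.1 + 2.9) / 6 = 16.1000 / 6 = 2.6833
UCL = X̄̄ + A₂·R̄ = 56.6833 + 0.419 × 2.6833 = 57.8077

57.81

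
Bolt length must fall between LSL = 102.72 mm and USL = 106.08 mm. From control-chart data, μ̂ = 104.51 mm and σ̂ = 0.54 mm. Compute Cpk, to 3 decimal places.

0.969

Cpu = (USL − μ̂) / (3σ̂) = (106.08 − 104.51) / (3 × 0.54) = 0.9691; Cpl = (μ̂ − LSL) / (3σ̂) = (104.51 − 102.72) / (3 × 0.54) = 1.1049; Cpk = min(Cpu, Cpl) = 0.9691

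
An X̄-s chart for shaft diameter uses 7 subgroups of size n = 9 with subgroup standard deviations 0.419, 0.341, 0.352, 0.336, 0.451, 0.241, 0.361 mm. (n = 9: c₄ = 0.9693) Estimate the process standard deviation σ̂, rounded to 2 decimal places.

0.37

s̄ = (0.419 + 0.341 + 0.352 + 0.336 + 0.451 + 0.241 + 0.361) / 7 = 0.3573
σ̂ = s̄ / c₄ = 0.3573 / 0.9693 = 0.3686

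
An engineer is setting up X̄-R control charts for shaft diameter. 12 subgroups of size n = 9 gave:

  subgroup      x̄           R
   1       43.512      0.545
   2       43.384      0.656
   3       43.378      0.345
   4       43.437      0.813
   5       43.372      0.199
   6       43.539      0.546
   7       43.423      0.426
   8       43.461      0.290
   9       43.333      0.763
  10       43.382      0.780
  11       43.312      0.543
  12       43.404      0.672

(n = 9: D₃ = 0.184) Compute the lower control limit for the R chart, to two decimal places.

R̄ = (0.545 + 0.656 + 0.345 + 0.813 + 0.199 + 0.546 + 0.426 + 0.290 + 0.763 + 0.780 + 0.543 + 0.672) / 12 = 6.5780 / 12 = 0.5482
LCL_R = D₃·R̄ = 0.184 × 0.5482 = 0.1009

0.10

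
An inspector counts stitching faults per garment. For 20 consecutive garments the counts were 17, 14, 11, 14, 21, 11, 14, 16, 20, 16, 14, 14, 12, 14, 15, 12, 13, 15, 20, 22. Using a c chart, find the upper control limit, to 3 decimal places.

26.965

c̄ = (17 + 14 + 11 + 14 + 21 + 11 + 14 + 16 + 20 + 16 + 14 + 14 + 12 + 14 + 15 + 12 + 13 + 15 + 20 + 22) / 20 = 305 / 20 = 15.2500
UCL = c̄ + 3√c̄ = 15.2500 + 3 × √15.2500 = 15.2500 + 3 × 3.9051 = 26.9654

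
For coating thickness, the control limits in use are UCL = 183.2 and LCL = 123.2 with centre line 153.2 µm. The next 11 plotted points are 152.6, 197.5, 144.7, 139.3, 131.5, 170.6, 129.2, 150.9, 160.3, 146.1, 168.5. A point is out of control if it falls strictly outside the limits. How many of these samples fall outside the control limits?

1

Compare each point to [123.2, 183.2]: sample 2 = 197.5 > UCL.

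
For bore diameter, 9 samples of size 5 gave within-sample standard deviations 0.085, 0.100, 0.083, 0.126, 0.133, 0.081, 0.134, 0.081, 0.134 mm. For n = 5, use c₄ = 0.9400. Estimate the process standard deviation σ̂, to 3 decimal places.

s̄ = (0.085 + 0.100 + 0.083 + 0.126 + 0.133 + 0.081 + 0.134 + 0.081 + 0.134) / 9 = 0.1063
σ̂ = s̄ / c₄ = 0.1063 / 0.9400 = 0.1131

0.113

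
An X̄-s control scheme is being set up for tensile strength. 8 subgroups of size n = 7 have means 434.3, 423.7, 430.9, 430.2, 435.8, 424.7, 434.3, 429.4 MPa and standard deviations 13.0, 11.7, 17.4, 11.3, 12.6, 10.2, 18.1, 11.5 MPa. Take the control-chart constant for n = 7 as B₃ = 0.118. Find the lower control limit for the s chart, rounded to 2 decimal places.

1.56

s̄ = (13.0 + 11.7 + 17.4 + 11.3 + 12.6 + 10.2 + 18.1 + 11.5) / 8 = 13.2250
LCL_s = B₃·s̄ = 0.118 × 13.2250 = 1.5605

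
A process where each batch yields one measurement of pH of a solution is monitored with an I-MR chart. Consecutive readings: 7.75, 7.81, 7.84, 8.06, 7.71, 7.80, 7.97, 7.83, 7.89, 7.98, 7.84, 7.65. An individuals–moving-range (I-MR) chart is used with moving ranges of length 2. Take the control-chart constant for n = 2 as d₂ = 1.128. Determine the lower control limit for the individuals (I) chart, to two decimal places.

X̄ = (7.75 + 7.81 + 7.84 + 8.06 + 7.71 + 7.80 + 7.97 + 7.83 + 7.89 + 7.98 + 7.84 + 7.65) / 12 = 7.8442
Moving ranges: 0.06, 0.03, 0.22, 0.35, 0.09, 0.17, 0.14, 0.06, 0.09, 0.14, 0.19; M̄R̄ = 1.5400 / 11 = 0.1400
LCL = X̄ − 3·M̄R̄/d₂ = 7.8442 − 3 × 0.1400 / 1.128 = 7.4718

7.47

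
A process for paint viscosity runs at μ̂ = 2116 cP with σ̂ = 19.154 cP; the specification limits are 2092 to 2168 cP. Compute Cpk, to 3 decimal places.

Cpu = (USL − μ̂) / (3σ̂) = (2168 − 2116) / (3 × 19.154) = 0.9049; Cpl = (μ̂ − LSL) / (3σ̂) = (2116 − 2092) / (3 × 19.154) = 0.4177; Cpk = min(Cpu, Cpl) = 0.4177

0.418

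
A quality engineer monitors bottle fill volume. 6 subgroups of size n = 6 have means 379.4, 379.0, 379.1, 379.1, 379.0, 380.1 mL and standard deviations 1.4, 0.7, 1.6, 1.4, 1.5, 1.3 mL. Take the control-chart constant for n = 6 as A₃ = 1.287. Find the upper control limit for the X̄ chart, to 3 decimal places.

380.978

X̄̄ = (379.4 + 379.0 + 379.1 + 379.1 + 379.0 + 380.1) / 6 = 379.2833
s̄ = (1.4 + 0.7 + 1.6 + 1.4 + 1.5 + 1.3) / 6 = 1.3167
UCL = X̄̄ + A₃·s̄ = 379.2833 + 1.287 × 1.3167 = 380.9779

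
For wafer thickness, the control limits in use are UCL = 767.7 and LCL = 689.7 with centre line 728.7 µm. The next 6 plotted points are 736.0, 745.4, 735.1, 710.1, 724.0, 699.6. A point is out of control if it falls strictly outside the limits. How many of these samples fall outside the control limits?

0

All 6 points lie within [689.7, 767.7].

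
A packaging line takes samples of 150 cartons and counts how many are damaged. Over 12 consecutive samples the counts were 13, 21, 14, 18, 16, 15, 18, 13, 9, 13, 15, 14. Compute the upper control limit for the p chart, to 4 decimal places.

0.1727

p̄ = Σdᵢ / (k·n) = 179 / (12 × 150) = 0.09944
UCL = p̄ + 3·√(p̄(1−p̄)/n) = 0.09944 + 3 × √(0.09944×0.90056/150) = 0.09944 + 3 × 0.02443 = 0.17275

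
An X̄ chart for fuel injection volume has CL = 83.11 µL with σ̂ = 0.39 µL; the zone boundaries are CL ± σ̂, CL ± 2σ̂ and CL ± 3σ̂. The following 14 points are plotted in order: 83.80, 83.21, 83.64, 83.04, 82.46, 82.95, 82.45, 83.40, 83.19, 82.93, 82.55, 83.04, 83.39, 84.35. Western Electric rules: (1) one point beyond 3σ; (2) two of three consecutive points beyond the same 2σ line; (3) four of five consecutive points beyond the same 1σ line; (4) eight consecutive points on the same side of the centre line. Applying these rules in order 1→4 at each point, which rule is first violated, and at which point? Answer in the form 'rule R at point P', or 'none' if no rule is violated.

rule 1 at point 14

Zone of each point (C = within 1σ̂, B = 1σ̂–2σ̂, A = 2σ̂–3σ̂, * = beyond 3σ̂; sign = side of CL): 1:+B, 2:+C, 3:+B, 4:-C, 5:-B, 6:-C, 7:-B, 8:+C, 9:+C, 10:-C, 11:-B, 12:-C, 13:+C, 14:+*
Rule 1 (one point beyond the 3σ limits) is satisfied at point 14.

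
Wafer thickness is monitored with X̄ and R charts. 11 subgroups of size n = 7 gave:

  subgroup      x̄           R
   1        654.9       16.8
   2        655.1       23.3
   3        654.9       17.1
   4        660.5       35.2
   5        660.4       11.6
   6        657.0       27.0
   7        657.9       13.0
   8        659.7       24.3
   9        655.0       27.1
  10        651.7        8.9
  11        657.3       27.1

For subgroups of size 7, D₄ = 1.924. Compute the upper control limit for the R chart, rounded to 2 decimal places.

R̄ = (16.8 + 23.3 + 17.1 + 35.2 + 11.6 + 27.0 + 13.0 + 24.3 + 27.1 + 8.9 + 27.1) / 11 = 231.4000 / 11 = 21.0364
UCL_R = D₄·R̄ = 1.924 × 21.0364 = 40.4740

40.47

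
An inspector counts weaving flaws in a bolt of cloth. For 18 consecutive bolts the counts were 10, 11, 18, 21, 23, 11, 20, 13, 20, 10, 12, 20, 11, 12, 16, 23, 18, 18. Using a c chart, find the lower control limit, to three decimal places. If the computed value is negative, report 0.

3.965

c̄ = (10 + 11 + 18 + 21 + 23 + 11 + 20 + 13 + 20 + 10 + 12 + 20 + 11 + 12 + 16 + 23 + 18 + 18) / 18 = 287 / 18 = 15.9444
LCL = c̄ − 3√c̄ = 15.9444 − 3 × 3.9930 = 3.9653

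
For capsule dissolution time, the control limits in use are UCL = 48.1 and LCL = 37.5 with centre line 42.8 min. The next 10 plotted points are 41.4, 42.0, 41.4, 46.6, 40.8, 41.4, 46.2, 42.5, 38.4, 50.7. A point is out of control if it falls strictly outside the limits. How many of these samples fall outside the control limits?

Compare each point to [37.5, 48.1]: sample 10 = 50.7 > UCL.

1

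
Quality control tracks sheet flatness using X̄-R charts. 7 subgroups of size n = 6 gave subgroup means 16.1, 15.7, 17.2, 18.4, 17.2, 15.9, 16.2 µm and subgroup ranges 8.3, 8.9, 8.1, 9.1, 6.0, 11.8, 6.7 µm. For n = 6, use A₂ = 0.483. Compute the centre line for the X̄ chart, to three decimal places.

16.671

X̄̄ = (16.1 + 15.7 + 17.2 + 18.4 + 17.2 + 15.9 + 16.2) / 7 = 116.7000 / 7 = 16.6714
CL = X̄̄ = 16.6714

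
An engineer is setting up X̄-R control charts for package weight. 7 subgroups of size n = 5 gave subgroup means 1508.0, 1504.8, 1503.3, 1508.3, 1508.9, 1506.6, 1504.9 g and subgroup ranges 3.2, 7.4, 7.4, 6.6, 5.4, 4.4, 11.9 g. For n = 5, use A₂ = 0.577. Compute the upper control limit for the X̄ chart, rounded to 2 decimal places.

1510.22

X̄̄ = (1508.0 + 1504.8 + 1503.3 + 1508.3 + 1508.9 + 1506.6 + 1504.9) / 7 = 10544.8000 / 7 = 1506.4000
R̄ = (3.2 + 7.4 + 7.4 + 6.6 + 5.4 + 4.4 + 11.9) / 7 = 46.3000 / 7 = 6.6143
UCL = X̄̄ + A₂·R̄ = 1506.4000 + 0.577 × 6.6143 = 1510.2164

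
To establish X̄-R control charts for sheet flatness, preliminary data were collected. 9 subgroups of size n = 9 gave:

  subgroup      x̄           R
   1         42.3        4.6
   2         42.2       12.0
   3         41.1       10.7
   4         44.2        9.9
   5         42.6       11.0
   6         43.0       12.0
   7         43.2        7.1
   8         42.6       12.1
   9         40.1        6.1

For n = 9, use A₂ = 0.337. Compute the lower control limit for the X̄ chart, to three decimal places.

39.165

X̄̄ = (42.3 + 42.2 + 41.1 + 44.2 + 42.6 + 43.0 + 43.2 + 42.6 + 40.1) / 9 = 381.3000 / 9 = 42.3667
R̄ = (4.6 + 12.0 + 10.7 + 9.9 + 11.0 + 12.0 + 7.1 + 12.1 + 6.1) / 9 = 85.5000 / 9 = 9.5000
LCL = X̄̄ − A₂·R̄ = 42.3667 − 0.337 × 9.5000 = 39.1652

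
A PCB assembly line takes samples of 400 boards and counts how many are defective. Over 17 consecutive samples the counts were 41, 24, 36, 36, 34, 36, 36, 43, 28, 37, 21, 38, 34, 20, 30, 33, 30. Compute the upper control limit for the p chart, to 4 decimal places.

p̄ = Σdᵢ / (k·n) = 557 / (17 × 400) = 0.08191
UCL = p̄ + 3·√(p̄(1−p̄)/n) = 0.08191 + 3 × √(0.08191×0.91809/400) = 0.08191 + 3 × 0.01371 = 0.12305

0.1230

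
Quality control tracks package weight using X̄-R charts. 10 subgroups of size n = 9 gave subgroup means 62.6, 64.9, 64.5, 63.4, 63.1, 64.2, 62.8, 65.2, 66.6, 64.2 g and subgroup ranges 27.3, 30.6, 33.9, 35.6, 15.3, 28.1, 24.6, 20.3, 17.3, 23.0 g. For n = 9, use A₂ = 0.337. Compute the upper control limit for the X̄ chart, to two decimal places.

72.78

X̄̄ = (62.6 + 64.9 + 64.5 + 63.4 + 63.1 + 64.2 + 62.8 + 65.2 + 66.6 + 64.2) / 10 = 641.5000 / 10 = 64.1500
R̄ = (27.3 + 30.6 + 33.9 + 35.6 + 15.3 + 28.1 + 24.6 + 20.3 + 17.3 + 23.0) / 10 = 256.0000 / 10 = 25.6000
UCL = X̄̄ + A₂·R̄ = 64.1500 + 0.337 × 25.6000 = 72.7772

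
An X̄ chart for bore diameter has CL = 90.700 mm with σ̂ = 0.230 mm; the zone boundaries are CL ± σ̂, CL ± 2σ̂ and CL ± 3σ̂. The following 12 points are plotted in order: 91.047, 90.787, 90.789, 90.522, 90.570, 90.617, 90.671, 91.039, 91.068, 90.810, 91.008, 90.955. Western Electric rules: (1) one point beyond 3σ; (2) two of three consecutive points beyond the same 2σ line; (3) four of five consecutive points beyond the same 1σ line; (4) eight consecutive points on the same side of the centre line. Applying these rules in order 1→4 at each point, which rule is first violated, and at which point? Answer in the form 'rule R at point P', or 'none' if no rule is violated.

rule 3 at point 12

Zone of each point (C = within 1σ̂, B = 1σ̂–2σ̂, A = 2σ̂–3σ̂, * = beyond 3σ̂; sign = side of CL): 1:+B, 2:+C, 3:+C, 4:-C, 5:-C, 6:-C, 7:-C, 8:+B, 9:+B, 10:+C, 11:+B, 12:+B
Rule 3 (four of five consecutive points beyond the same 1σ limit) is satisfied at point 12.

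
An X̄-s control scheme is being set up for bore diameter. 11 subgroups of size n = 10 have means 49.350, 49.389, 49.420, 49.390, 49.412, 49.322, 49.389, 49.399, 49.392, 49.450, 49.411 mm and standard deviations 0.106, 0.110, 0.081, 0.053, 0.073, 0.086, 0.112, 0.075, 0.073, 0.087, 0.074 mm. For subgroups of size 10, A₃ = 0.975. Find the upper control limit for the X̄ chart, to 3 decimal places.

X̄̄ = (49.350 + 49.389 + 49.420 + 49.390 + 49.412 + 49.322 + 49.389 + 49.399 + 49.392 + 49.450 + 49.411) / 11 = 49.3931
s̄ = (0.106 + 0.110 + 0.081 + 0.053 + 0.073 + 0.086 + 0.112 + 0.075 + 0.073 + 0.087 + 0.074) / 11 = 0.0845
UCL = X̄̄ + A₃·s̄ = 49.3931 + 0.975 × 0.0845 = 49.4755

49.476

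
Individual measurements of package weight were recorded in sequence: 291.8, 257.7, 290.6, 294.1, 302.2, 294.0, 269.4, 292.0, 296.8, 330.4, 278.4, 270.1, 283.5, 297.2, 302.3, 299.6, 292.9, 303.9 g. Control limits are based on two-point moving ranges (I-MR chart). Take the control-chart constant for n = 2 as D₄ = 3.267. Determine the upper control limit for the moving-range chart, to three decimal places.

Moving ranges: 34.1, 32.9, 3.5, 8.1, 8.2, 24.6, 22.6, 4.8, 33.6, 52.0, 8.3, 13.4, 13.7, 5.1, 2.7, 6.7, 11.0; M̄R̄ = 285.3000 / 17 = 16.7824
UCL_MR = D₄·M̄R̄ = 3.267 × 16.7824 = 54.8279

54.828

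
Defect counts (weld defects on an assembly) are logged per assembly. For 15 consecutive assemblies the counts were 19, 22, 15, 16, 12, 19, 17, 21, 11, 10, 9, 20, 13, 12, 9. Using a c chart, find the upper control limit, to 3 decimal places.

c̄ = (19 + 22 + 15 + 16 + 12 + 19 + 17 + 21 + 11 + 10 + 9 + 20 + 13 + 12 + 9) / 15 = 225 / 15 = 15.0000
UCL = c̄ + 3√c̄ = 15.0000 + 3 × √15.0000 = 15.0000 + 3 × 3.8730 = 26.6190

26.619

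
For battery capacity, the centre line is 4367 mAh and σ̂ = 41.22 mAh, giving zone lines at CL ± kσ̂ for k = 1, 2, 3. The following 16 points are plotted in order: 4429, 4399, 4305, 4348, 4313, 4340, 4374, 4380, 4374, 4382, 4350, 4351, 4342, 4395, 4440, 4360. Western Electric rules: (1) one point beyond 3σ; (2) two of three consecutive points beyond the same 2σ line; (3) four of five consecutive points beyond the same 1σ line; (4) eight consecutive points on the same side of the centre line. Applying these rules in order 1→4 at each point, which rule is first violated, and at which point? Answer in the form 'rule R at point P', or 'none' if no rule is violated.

none

Zone of each point (C = within 1σ̂, B = 1σ̂–2σ̂, A = 2σ̂–3σ̂, * = beyond 3σ̂; sign = side of CL): 1:+B, 2:+C, 3:-B, 4:-C, 5:-B, 6:-C, 7:+C, 8:+C, 9:+C, 10:+C, 11:-C, 12:-C, 13:-C, 14:+C, 15:+B, 16:-C
No rule fires across all 16 points.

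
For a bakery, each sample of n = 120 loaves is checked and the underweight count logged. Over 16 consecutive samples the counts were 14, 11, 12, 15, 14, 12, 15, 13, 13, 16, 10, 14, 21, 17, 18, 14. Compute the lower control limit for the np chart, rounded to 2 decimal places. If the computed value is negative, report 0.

3.66

p̄ = Σdᵢ / (k·n) = 229 / (16 × 120) = 0.11927
LCL = np̄ − 3·√(np̄(1−p̄)) = 14.3125 − 3 × 3.5504 = 3.6613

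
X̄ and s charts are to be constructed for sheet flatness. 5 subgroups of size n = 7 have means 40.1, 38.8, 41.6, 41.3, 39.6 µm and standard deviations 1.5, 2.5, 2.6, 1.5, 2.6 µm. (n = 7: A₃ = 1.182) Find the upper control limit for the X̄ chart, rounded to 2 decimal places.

X̄̄ = (40.1 + 38.8 + 41.6 + 41.3 + 39.6) / 5 = 40.2800
s̄ = (1.5 + 2.5 + 2.6 + 1.5 + 2.6) / 5 = 2.1400
UCL = X̄̄ + A₃·s̄ = 40.2800 + 1.182 × 2.1400 = 42.8095

42.81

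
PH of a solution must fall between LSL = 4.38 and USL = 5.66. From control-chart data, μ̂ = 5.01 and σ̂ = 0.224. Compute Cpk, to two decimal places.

0.94

Cpu = (USL − μ̂) / (3σ̂) = (5.66 − 5.01) / (3 × 0.224) = 0.9673; Cpl = (μ̂ − LSL) / (3σ̂) = (5.01 − 4.38) / (3 × 0.224) = 0.9375; Cpk = min(Cpu, Cpl) = 0.9375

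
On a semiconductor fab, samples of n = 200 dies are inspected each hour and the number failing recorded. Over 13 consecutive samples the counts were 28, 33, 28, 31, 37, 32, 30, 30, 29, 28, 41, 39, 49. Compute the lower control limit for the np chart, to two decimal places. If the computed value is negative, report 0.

p̄ = Σdᵢ / (k·n) = 435 / (13 × 200) = 0.16731
LCL = np̄ − 3·√(np̄(1−p̄)) = 33.4615 − 3 × 5.2786 = 17.6259

17.63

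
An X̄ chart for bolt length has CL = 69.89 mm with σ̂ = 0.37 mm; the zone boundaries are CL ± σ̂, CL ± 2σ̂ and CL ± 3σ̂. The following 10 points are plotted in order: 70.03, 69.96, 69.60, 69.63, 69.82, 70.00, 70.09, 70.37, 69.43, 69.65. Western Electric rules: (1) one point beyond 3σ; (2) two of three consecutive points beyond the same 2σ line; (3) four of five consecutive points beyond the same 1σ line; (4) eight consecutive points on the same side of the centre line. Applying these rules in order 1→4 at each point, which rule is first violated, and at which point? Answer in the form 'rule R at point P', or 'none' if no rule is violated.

none

Zone of each point (C = within 1σ̂, B = 1σ̂–2σ̂, A = 2σ̂–3σ̂, * = beyond 3σ̂; sign = side of CL): 1:+C, 2:+C, 3:-C, 4:-C, 5:-C, 6:+C, 7:+C, 8:+B, 9:-B, 10:-C
No rule fires across all 10 points.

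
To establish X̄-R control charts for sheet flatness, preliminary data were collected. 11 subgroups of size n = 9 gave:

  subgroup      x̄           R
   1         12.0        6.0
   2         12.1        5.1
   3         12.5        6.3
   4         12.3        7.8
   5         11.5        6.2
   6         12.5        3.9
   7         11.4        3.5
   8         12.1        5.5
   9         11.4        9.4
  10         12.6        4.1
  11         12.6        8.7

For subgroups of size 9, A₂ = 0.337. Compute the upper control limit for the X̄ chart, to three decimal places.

X̄̄ = (12.0 + 12.1 + 12.5 + 12.3 + 11.5 + 12.5 + 11.4 + 12.1 + 11.4 + 12.6 + 12.6) / 11 = 133.0000 / 11 = 12.0909
R̄ = (6.0 + 5.1 + 6.3 + 7.8 + 6.2 + 3.9 + 3.5 + 5.5 + 9.4 + 4.1 + 8.7) / 11 = 66.5000 / 11 = 6.0455
UCL = X̄̄ + A₂·R̄ = 12.0909 + 0.337 × 6.0455 = 14.1282

14.128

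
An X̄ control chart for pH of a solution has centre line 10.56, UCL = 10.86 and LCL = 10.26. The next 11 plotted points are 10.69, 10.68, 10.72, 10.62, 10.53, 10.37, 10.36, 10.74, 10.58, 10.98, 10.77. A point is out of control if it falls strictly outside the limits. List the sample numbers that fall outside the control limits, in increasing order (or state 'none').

10

Compare each point to [10.26, 10.86]: sample 10 = 10.98 > UCL.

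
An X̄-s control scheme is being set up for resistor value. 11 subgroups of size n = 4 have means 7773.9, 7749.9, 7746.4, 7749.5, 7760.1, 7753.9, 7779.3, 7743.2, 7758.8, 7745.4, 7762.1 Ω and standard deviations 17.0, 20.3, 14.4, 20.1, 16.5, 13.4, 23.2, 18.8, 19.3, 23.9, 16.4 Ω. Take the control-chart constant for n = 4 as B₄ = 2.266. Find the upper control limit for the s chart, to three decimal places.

s̄ = (17.0 + 20.3 + 14.4 + 20.1 + 16.5 + 13.4 + 23.2 + 18.8 + 19.3 + 23.9 + 16.4) / 11 = 18.4818
UCL_s = B₄·s̄ = 2.266 × 18.4818 = 41.8798

41.880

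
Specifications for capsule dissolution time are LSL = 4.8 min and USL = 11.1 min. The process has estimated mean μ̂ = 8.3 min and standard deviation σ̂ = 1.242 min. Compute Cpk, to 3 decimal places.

Cpu = (USL − μ̂) / (3σ̂) = (11.1 − 8.3) / (3 × 1.242) = 0.7515; Cpl = (μ̂ − LSL) / (3σ̂) = (8.3 − 4.8) / (3 × 1.242) = 0.9393; Cpk = min(Cpu, Cpl) = 0.7515

0.751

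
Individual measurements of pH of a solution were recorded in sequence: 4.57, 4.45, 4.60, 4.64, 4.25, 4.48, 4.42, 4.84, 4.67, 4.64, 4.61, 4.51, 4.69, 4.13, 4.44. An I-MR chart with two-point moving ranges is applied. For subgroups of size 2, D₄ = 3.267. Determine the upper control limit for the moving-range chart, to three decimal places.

0.651

Moving ranges: 0.12, 0.15, 0.04, 0.39, 0.23, 0.06, 0.42, 0.17, 0.03, 0.03, 0.10, 0.18, 0.56, 0.31; M̄R̄ = 2.7900 / 14 = 0.1993
UCL_MR = D₄·M̄R̄ = 3.267 × 0.1993 = 0.6511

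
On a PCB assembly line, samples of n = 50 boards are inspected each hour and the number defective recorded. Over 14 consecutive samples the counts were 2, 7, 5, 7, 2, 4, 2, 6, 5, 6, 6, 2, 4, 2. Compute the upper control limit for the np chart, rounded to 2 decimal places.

p̄ = Σdᵢ / (k·n) = 60 / (14 × 50) = 0.08571
UCL = np̄ + 3·√(np̄(1−p̄)) = 4.2857 + 3 × √(4.2857×0.91429) = 4.2857 + 3 × 1.9795 = 10.2242

10.22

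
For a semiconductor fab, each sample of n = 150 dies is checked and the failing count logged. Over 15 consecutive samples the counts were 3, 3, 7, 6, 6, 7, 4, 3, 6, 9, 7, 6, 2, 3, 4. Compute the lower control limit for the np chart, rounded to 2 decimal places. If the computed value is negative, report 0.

p̄ = Σdᵢ / (k·n) = 76 / (15 × 150) = 0.03378
LCL = np̄ − 3·√(np̄(1−p̄)) = 5.0667 − 3 × 2.2126 = -1.5711 → 0 (negative, so LCL = 0)

0.00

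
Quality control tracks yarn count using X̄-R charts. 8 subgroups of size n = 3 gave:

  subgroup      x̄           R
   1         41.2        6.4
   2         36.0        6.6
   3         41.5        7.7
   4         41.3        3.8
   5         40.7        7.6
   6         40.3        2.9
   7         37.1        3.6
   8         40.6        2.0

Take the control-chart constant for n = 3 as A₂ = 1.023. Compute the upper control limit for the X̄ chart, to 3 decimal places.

X̄̄ = (41.2 + 36.0 + 41.5 + 41.3 + 40.7 + 40.3 + 37.1 + 40.6) / 8 = 318.7000 / 8 = 39.8375
R̄ = (6.4 + 6.6 + 7.7 + 3.8 + 7.6 + 2.9 + 3.6 + 2.0) / 8 = 40.6000 / 8 = 5.0750
UCL = X̄̄ + A₂·R̄ = 39.8375 + 1.023 × 5.0750 = 45.0292

45.029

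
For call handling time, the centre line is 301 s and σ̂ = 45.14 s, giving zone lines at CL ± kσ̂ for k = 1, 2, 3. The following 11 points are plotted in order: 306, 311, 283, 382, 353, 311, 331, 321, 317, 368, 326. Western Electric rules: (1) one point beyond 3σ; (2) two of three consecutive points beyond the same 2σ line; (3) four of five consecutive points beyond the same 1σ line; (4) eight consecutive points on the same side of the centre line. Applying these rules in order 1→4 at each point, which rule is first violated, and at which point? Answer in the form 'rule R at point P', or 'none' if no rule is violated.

rule 4 at point 11

Zone of each point (C = within 1σ̂, B = 1σ̂–2σ̂, A = 2σ̂–3σ̂, * = beyond 3σ̂; sign = side of CL): 1:+C, 2:+C, 3:-C, 4:+B, 5:+B, 6:+C, 7:+C, 8:+C, 9:+C, 10:+B, 11:+C
Rule 4 (eight consecutive points on the same side of the centre line) is satisfied at point 11.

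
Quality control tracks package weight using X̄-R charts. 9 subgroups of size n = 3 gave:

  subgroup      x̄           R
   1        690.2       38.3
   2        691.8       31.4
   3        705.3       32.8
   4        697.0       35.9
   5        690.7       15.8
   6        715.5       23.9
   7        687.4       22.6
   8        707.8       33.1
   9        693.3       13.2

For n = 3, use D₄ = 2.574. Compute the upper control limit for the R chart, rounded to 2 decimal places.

R̄ = (38.3 + 31.4 + 32.8 + 35.9 + 15.8 + 23.9 + 22.6 + 33.1 + 13.2) / 9 = 247.0000 / 9 = 27.4444
UCL_R = D₄·R̄ = 2.574 × 27.4444 = 70.6420

70.64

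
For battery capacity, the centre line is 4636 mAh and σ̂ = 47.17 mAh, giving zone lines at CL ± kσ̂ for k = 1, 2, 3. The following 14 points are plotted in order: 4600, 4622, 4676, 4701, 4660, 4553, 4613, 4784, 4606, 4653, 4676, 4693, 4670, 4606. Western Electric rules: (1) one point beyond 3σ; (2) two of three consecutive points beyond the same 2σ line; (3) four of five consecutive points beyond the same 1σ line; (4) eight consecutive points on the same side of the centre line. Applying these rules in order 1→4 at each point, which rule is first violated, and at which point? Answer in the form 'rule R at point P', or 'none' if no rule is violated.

Zone of each point (C = within 1σ̂, B = 1σ̂–2σ̂, A = 2σ̂–3σ̂, * = beyond 3σ̂; sign = side of CL): 1:-C, 2:-C, 3:+C, 4:+B, 5:+C, 6:-B, 7:-C, 8:+*, 9:-C, 10:+C, 11:+C, 12:+B, 13:+C, 14:-C
Rule 1 (one point beyond the 3σ limits) is satisfied at point 8.

rule 1 at point 8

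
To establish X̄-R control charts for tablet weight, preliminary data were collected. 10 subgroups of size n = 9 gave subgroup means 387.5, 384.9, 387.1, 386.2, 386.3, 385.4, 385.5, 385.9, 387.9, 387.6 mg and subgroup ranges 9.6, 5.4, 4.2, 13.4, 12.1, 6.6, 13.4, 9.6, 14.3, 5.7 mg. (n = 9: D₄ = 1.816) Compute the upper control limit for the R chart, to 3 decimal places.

R̄ = (9.6 + 5.4 + 4.2 + 13.4 + 12.1 + 6.6 + 13.4 + 9.6 + 14.3 + 5.7) / 10 = 94.3000 / 10 = 9.4300
UCL_R = D₄·R̄ = 1.816 × 9.4300 = 17.1249

17.125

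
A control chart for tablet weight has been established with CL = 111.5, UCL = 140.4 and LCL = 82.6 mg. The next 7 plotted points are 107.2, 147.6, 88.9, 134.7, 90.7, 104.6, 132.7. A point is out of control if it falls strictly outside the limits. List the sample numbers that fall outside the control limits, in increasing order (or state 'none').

2

Compare each point to [82.6, 140.4]: sample 2 = 147.6 > UCL.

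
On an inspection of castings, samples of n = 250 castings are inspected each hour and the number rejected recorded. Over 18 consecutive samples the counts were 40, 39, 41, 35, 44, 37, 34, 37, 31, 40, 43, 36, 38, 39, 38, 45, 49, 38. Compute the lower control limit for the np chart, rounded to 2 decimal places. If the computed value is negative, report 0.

21.88

p̄ = Σdᵢ / (k·n) = 704 / (18 × 250) = 0.15644
LCL = np̄ − 3·√(np̄(1−p̄)) = 39.1111 − 3 × 5.7439 = 21.8794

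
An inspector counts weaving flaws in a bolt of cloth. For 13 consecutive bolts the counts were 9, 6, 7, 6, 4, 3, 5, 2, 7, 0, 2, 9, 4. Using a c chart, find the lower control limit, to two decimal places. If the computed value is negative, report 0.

c̄ = (9 + 6 + 7 + 6 + 4 + 3 + 5 + 2 + 7 + 0 + 2 + 9 + 4) / 13 = 64 / 13 = 4.9231
LCL = c̄ − 3√c̄ = 4.9231 − 3 × 2.2188 = -1.7333 → 0 (cannot be negative)

0.00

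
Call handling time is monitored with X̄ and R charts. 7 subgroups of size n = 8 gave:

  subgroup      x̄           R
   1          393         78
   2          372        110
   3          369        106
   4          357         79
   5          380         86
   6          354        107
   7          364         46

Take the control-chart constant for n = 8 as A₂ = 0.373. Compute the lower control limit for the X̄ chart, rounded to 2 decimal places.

X̄̄ = (393 + 372 + 369 + 357 + 380 + 354 + 364) / 7 = 2589.0000 / 7 = 369.8571
R̄ = (78 + 110 + 106 + 79 + 86 + 107 + 46) / 7 = 612.0000 / 7 = 87.4286
LCL = X̄̄ − A₂·R̄ = 369.8571 − 0.373 × 87.4286 = 337.2463

337.25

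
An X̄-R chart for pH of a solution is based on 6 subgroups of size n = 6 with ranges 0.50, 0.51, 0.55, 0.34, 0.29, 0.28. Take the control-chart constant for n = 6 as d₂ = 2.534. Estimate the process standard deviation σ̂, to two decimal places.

R̄ = (0.50 + 0.51 + 0.55 + 0.34 + 0.29 + 0.28) / 6 = 0.4117
σ̂ = R̄ / d₂ = 0.4117 / 2.534 = 0.1625

0.16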